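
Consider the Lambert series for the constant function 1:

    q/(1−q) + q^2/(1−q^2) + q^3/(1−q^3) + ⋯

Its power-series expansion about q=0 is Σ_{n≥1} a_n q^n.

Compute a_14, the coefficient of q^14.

d|14:{1,2,7,14}  Σf=1+1+1+1=4

a_14 = 4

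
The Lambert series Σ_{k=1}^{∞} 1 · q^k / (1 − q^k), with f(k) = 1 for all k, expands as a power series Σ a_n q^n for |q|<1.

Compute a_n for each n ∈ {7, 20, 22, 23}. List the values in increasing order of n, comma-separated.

2, 6, 4, 2

[q^7] f(7)=1,f(1)=1 ⇒ 2
q^20  k|20↦f(k): 1:1 2:1 4:1 5:1 10:1 20:1  a_20=6
d|22:{22,11,2,1}  Σf=1+1+1+1=4
q^23  k|23↦f(k): 23:1 1:1  a_23=2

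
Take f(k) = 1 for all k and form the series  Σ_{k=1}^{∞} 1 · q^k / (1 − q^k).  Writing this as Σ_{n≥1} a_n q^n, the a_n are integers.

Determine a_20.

a_20 = 6

n=20: 1·20 2·10 4·5 5·4 10·2 20·1  f→[1+1+1+1+1+1]=6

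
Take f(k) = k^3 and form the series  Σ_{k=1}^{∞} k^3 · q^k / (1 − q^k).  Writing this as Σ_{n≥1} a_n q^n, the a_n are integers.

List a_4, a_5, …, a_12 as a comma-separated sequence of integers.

73, 126, 252, 344, 585, 757, 1134, 1332, 2044

q^4  k|4↦f(k): 4:64 2:8 1:1  a_4=73
n=5: 1·5 5·1  f→[1+125]=126
d|6:{1,2,3,6}  Σf=1+8+27+216=252
d|7:{7,1}  Σf=343+1=344
q^8  k|8↦f(k): 1:1 2:8 4:64 8:512  a_8=585
q^9  k|9↦f(k): 9:729 3:27 1:1  a_9=757
n=10: 1·10 2·5 5·2 10·1  f→[1+8+125+1000]=1134
[q^11] f(1)=1,f(11)=1331 ⇒ 1332
d|12:{12,6,4,3,2,1}  Σf=1728+216+64+27+8+1=2044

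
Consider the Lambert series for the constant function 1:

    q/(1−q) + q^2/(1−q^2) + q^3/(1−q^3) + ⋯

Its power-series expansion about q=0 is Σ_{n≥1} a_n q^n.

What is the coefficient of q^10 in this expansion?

a_10 = 4

[q^10] f(10)=1,f(5)=1,f(2)=1,f(1)=1 ⇒ 4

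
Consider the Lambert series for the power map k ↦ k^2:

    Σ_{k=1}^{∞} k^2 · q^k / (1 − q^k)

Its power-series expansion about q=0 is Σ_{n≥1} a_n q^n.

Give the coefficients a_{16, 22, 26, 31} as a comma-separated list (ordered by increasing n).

341, 610, 850, 962

d|16:{1,2,4,8,16}  Σf=1+4+16+64+256=341
d|22:{22,11,2,1}  Σf=484+121+4+1=610
q^26  k|26↦f(k): 1:1 2:4 13:169 26:676  a_26=850
n=31: 31·1 1·31  f→[961+1]=962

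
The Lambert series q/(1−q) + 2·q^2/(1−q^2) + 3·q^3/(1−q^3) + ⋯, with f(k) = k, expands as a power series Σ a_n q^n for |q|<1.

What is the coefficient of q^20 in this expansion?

a_20 = 42

[q^20] f(20)=20,f(10)=10,f(5)=5,f(4)=4,f(2)=2,f(1)=1 ⇒ 42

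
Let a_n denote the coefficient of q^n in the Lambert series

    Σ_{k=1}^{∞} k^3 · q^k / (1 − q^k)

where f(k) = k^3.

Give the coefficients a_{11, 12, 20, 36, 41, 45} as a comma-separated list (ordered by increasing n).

1332, 2044, 9198, 55261, 68922, 95382

n=11: 11·1 1·11  f→[1331+1]=1332
[q^12] f(1)=1,f(2)=8,f(3)=27,f(4)=64,f(6)=216,f(12)=1728 ⇒ 2044
n=20: 20·1 10·2 5·4 4·5 2·10 1·20  f→[8000+1000+125+64+8+1]=9198
d|36:{36,18,12,9,6,4,3,2,1}  Σf=46656+5832+1728+729+216+64+27+8+1=55261
[q^41] f(41)=68921,f(1)=1 ⇒ 68922
[q^45] f(45)=91125,f(15)=3375,f(9)=729,f(5)=125,f(3)=27,f(1)=1 ⇒ 95382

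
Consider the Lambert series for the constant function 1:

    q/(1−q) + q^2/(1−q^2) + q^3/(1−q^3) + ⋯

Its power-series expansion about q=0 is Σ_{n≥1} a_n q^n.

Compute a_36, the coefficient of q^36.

a_36 = 9

n=36: 1·36 2·18 3·12 4·9 6·6 9·4 12·3 18·2 36·1  f→[1+1+1+1+1+1+1+1+1]=9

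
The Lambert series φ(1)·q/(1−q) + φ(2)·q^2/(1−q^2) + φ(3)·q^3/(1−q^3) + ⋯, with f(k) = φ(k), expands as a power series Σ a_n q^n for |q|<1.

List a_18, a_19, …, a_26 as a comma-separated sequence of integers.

n=18: 1·18 2·9 3·6 6·3 9·2 18·1  φ→[1+1+2+2+6+6]=18
[q^19] φ(1)=1,φ(19)=18 ⇒ 19
[q^20] φ(20)=8,φ(10)=4,φ(5)=4,φ(4)=2,φ(2)=1,φ(1)=1 ⇒ 20
n=21: 1·21 3·7 7·3 21·1  φ→[1+2+6+12]=21
d|22:{1,2,11,22}  Σφ=1+1+10+10=22
q^23  k|23↦φ(k): 1:1 23:22  a_23=23
[q^24] φ(24)=8,φ(12)=4,φ(8)=4,φ(6)=2,φ(4)=2,φ(3)=2,φ(2)=1,φ(1)=1 ⇒ 24
n=25: 1·25 5·5 25·1  φ→[1+4+20]=25
d|26:{1,2,13,26}  Σφ=1+1+12+12=26

18, 19, 20, 21, 22, 23, 24, 25, 26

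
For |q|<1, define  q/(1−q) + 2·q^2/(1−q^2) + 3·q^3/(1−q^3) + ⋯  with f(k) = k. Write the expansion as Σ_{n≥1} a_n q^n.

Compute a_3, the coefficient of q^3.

[q^3] f(3)=3,f(1)=1 ⇒ 4

a_3 = 4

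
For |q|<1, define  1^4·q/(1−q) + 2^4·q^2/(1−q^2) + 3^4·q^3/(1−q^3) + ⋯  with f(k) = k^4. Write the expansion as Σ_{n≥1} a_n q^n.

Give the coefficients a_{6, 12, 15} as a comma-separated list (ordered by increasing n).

q^6  k|6↦f(k): 1:1 2:16 3:81 6:1296  a_6=1394
q^12  k|12↦f(k): 1:1 2:16 3:81 4:256 6:1296 12:20736  a_12=22386
d|15:{1,3,5,15}  Σf=1+81+625+50625=51332

1394, 22386, 51332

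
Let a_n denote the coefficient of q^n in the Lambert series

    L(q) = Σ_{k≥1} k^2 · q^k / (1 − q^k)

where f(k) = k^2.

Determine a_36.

q^36  k|36↦f(k): 36:1296 18:324 12:144 9:81 6:36 4:16 3:9 2:4 1:1  a_36=1911

a_36 = 1911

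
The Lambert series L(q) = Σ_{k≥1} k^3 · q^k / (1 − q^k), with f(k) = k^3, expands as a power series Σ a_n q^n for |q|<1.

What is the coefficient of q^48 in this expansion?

n=48: 48·1 24·2 16·3 12·4 8·6 6·8 4·12 3·16 2·24 1·48  f→[110592+13824+4096+1728+512+216+64+27+8+1]=131068

a_48 = 131068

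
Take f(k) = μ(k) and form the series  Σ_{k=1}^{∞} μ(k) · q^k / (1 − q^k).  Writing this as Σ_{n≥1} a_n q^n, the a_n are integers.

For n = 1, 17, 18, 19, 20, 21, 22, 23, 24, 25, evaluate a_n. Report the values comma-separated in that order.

1, 0, 0, 0, 0, 0, 0, 0, 0, 0

[q^1] μ(1)=1 ⇒ 1
n=17: 17·1 1·17  μ→[(-1)+1]=0
q^18  k|18↦μ(k): 18:0 9:0 6:1 3:-1 2:-1 1:1  a_18=0
[q^19] μ(1)=1,μ(19)=-1 ⇒ 0
q^20  k|20↦μ(k): 1:1 2:-1 4:0 5:-1 10:1 20:0  a_20=0
[q^21] μ(1)=1,μ(3)=-1,μ(7)=-1,μ(21)=1 ⇒ 0
q^22  k|22↦μ(k): 1:1 2:-1 11:-1 22:1  a_22=0
[q^23] μ(1)=1,μ(23)=-1 ⇒ 0
q^24  k|24↦μ(k): 24:0 12:0 8:0 6:1 4:0 3:-1 2:-1 1:1  a_24=0
q^25  k|25↦μ(k): 1:1 5:-1 25:0  a_25=0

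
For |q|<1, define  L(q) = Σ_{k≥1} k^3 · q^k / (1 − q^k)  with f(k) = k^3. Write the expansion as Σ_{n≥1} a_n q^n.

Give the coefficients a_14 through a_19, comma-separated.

3096, 3528, 4681, 4914, 6813, 6860

d|14:{14,7,2,1}  Σf=2744+343+8+1=3096
d|15:{1,3,5,15}  Σf=1+27+125+3375=3528
[q^16] f(1)=1,f(2)=8,f(4)=64,f(8)=512,f(16)=4096 ⇒ 4681
q^17  k|17↦f(k): 1:1 17:4913  a_17=4914
d|18:{18,9,6,3,2,1}  Σf=5832+729+216+27+8+1=6813
n=19: 1·19 19·1  f→[1+6859]=6860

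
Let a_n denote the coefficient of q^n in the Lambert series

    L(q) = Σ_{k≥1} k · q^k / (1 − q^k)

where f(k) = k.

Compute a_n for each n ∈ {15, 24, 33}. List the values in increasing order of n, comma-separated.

24, 60, 48

n=15: 1·15 3·5 5·3 15·1  f→[1+3+5+15]=24
d|24:{24,12,8,6,4,3,2,1}  Σf=24+12+8+6+4+3+2+1=60
n=33: 33·1 11·3 3·11 1·33  f→[33+11+3+1]=48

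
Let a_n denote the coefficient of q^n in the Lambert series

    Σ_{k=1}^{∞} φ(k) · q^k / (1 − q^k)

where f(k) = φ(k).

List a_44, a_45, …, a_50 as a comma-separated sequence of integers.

d|44:{1,2,4,11,22,44}  Σφ=1+1+2+10+10+20=44
q^45  k|45↦φ(k): 1:1 3:2 5:4 9:6 15:8 45:24  a_45=45
q^46  k|46↦φ(k): 46:22 23:22 2:1 1:1  a_46=46
d|47:{47,1}  Σφ=46+1=47
d|48:{1,2,3,4,6,8,12,16,24,48}  Σφ=1+1+2+2+2+4+4+8+8+16=48
n=49: 1·49 7·7 49·1  φ→[1+6+42]=49
[q^50] φ(50)=20,φ(25)=20,φ(10)=4,φ(5)=4,φ(2)=1,φ(1)=1 ⇒ 50

44, 45, 46, 47, 48, 49, 50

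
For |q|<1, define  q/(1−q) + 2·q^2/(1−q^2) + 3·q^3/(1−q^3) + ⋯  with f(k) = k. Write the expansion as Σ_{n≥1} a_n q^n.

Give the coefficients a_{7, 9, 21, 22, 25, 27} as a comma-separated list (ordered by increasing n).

[q^7] f(7)=7,f(1)=1 ⇒ 8
d|9:{1,3,9}  Σf=1+3+9=13
d|21:{21,7,3,1}  Σf=21+7+3+1=32
q^22  k|22↦f(k): 1:1 2:2 11:11 22:22  a_22=36
q^25  k|25↦f(k): 1:1 5:5 25:25  a_25=31
[q^27] f(27)=27,f(9)=9,f(3)=3,f(1)=1 ⇒ 40

8, 13, 32, 36, 31, 40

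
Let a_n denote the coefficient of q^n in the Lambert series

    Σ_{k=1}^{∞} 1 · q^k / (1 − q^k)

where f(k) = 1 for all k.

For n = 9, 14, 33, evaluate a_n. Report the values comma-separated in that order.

[q^9] f(9)=1,f(3)=1,f(1)=1 ⇒ 3
q^14  k|14↦f(k): 14:1 7:1 2:1 1:1  a_14=4
q^33  k|33↦f(k): 1:1 3:1 11:1 33:1  a_33=4

3, 4, 4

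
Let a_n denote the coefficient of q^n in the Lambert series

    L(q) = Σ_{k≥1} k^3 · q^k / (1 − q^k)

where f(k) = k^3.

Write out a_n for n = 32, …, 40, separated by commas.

37449, 37296, 44226, 43344, 55261, 50654, 61740, 61544, 73710

[q^32] f(1)=1,f(2)=8,f(4)=64,f(8)=512,f(16)=4096,f(32)=32768 ⇒ 37449
d|33:{33,11,3,1}  Σf=35937+1331+27+1=37296
n=34: 1·34 2·17 17·2 34·1  f→[1+8+4913+39304]=44226
q^35  k|35↦f(k): 1:1 5:125 7:343 35:42875  a_35=43344
d|36:{36,18,12,9,6,4,3,2,1}  Σf=46656+5832+1728+729+216+64+27+8+1=55261
q^37  k|37↦f(k): 37:50653 1:1  a_37=50654
d|38:{1,2,19,38}  Σf=1+8+6859+54872=61740
q^39  k|39↦f(k): 39:59319 13:2197 3:27 1:1  a_39=61544
q^40  k|40↦f(k): 1:1 2:8 4:64 5:125 8:512 10:1000 20:8000 40:64000  a_40=73710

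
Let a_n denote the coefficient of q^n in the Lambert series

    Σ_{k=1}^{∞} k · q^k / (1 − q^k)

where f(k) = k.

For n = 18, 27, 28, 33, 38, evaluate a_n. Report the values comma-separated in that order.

39, 40, 56, 48, 60

d|18:{18,9,6,3,2,1}  Σf=18+9+6+3+2+1=39
q^27  k|27↦f(k): 27:27 9:9 3:3 1:1  a_27=40
n=28: 1·28 2·14 4·7 7·4 14·2 28·1  f→[1+2+4+7+14+28]=56
n=33: 33·1 11·3 3·11 1·33  f→[33+11+3+1]=48
q^38  k|38↦f(k): 38:38 19:19 2:2 1:1  a_38=60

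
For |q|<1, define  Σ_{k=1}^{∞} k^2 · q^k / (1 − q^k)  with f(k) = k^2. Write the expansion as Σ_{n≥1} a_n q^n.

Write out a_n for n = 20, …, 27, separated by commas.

d|20:{20,10,5,4,2,1}  Σf=400+100+25+16+4+1=546
d|21:{1,3,7,21}  Σf=1+9+49+441=500
q^22  k|22↦f(k): 1:1 2:4 11:121 22:484  a_22=610
n=23: 23·1 1·23  f→[529+1]=530
q^24  k|24↦f(k): 24:576 12:144 8:64 6:36 4:16 3:9 2:4 1:1  a_24=850
n=25: 1·25 5·5 25·1  f→[1+25+625]=651
d|26:{1,2,13,26}  Σf=1+4+169+676=850
[q^27] f(1)=1,f(3)=9,f(9)=81,f(27)=729 ⇒ 820

546, 500, 610, 530, 850, 651, 850, 820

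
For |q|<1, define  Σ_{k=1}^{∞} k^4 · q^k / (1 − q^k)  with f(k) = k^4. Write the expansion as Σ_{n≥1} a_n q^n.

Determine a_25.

d|25:{25,5,1}  Σf=390625+625+1=391251

a_25 = 391251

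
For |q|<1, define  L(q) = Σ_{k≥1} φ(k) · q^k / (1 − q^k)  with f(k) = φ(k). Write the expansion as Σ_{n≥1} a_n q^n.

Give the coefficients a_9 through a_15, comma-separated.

q^9  k|9↦φ(k): 9:6 3:2 1:1  a_9=9
n=10: 1·10 2·5 5·2 10·1  φ→[1+1+4+4]=10
d|11:{1,11}  Σφ=1+10=11
d|12:{12,6,4,3,2,1}  Σφ=4+2+2+2+1+1=12
[q^13] φ(13)=12,φ(1)=1 ⇒ 13
n=14: 14·1 7·2 2·7 1·14  φ→[6+6+1+1]=14
q^15  k|15↦φ(k): 15:8 5:4 3:2 1:1  a_15=15

9, 10, 11, 12, 13, 14, 15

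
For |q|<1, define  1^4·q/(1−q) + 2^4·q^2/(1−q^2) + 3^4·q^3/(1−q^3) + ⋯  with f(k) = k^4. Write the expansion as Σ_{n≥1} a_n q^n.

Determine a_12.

n=12: 12·1 6·2 4·3 3·4 2·6 1·12  f→[20736+1296+256+81+16+1]=22386

a_12 = 22386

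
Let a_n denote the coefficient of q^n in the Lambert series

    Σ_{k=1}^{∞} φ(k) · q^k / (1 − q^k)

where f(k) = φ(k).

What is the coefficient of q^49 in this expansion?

n=49: 49·1 7·7 1·49  φ→[42+6+1]=49

a_49 = 49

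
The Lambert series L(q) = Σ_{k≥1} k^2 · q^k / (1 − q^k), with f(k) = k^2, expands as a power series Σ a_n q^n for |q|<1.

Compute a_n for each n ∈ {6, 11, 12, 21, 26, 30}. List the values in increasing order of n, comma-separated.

50, 122, 210, 500, 850, 1300

[q^6] f(6)=36,f(3)=9,f(2)=4,f(1)=1 ⇒ 50
[q^11] f(11)=121,f(1)=1 ⇒ 122
d|12:{12,6,4,3,2,1}  Σf=144+36+16+9+4+1=210
n=21: 21·1 7·3 3·7 1·21  f→[441+49+9+1]=500
[q^26] f(26)=676,f(13)=169,f(2)=4,f(1)=1 ⇒ 850
[q^30] f(1)=1,f(2)=4,f(3)=9,f(5)=25,f(6)=36,f(10)=100,f(15)=225,f(30)=900 ⇒ 1300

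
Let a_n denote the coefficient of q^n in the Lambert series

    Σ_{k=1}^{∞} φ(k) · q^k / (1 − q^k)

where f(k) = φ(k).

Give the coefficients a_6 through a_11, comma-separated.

q^6  k|6↦φ(k): 1:1 2:1 3:2 6:2  a_6=6
[q^7] φ(1)=1,φ(7)=6 ⇒ 7
[q^8] φ(8)=4,φ(4)=2,φ(2)=1,φ(1)=1 ⇒ 8
d|9:{1,3,9}  Σφ=1+2+6=9
d|10:{10,5,2,1}  Σφ=4+4+1+1=10
n=11: 1·11 11·1  φ→[1+10]=11

6, 7, 8, 9, 10, 11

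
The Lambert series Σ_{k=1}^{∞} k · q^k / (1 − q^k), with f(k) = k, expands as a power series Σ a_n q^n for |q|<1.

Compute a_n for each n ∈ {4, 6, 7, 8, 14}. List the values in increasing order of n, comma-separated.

7, 12, 8, 15, 24

[q^4] f(1)=1,f(2)=2,f(4)=4 ⇒ 7
n=6: 6·1 3·2 2·3 1·6  f→[6+3+2+1]=12
d|7:{1,7}  Σf=1+7=8
d|8:{1,2,4,8}  Σf=1+2+4+8=15
q^14  k|14↦f(k): 1:1 2:2 7:7 14:14  a_14=24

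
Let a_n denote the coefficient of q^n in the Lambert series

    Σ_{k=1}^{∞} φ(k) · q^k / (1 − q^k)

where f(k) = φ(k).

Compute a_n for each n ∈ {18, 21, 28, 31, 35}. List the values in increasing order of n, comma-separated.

q^18  k|18↦φ(k): 18:6 9:6 6:2 3:2 2:1 1:1  a_18=18
[q^21] φ(21)=12,φ(7)=6,φ(3)=2,φ(1)=1 ⇒ 21
[q^28] φ(28)=12,φ(14)=6,φ(7)=6,φ(4)=2,φ(2)=1,φ(1)=1 ⇒ 28
d|31:{1,31}  Σφ=1+30=31
n=35: 1·35 5·7 7·5 35·1  φ→[1+4+6+24]=35

18, 21, 28, 31, 35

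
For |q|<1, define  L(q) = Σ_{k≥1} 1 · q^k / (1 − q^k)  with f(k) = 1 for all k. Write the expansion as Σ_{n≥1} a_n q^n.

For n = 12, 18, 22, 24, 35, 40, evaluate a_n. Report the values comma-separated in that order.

d|12:{12,6,4,3,2,1}  Σf=1+1+1+1+1+1=6
q^18  k|18↦f(k): 1:1 2:1 3:1 6:1 9:1 18:1  a_18=6
[q^22] f(1)=1,f(2)=1,f(11)=1,f(22)=1 ⇒ 4
[q^24] f(24)=1,f(12)=1,f(8)=1,f(6)=1,f(4)=1,f(3)=1,f(2)=1,f(1)=1 ⇒ 8
n=35: 35·1 7·5 5·7 1·35  f→[1+1+1+1]=4
n=40: 40·1 20·2 10·4 8·5 5·8 4·10 2·20 1·40  f→[1+1+1+1+1+1+1+1]=8

6, 6, 4, 8, 4, 8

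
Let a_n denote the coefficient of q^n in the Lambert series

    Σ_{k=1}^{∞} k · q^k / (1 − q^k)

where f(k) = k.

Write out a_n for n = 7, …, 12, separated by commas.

8, 15, 13, 18, 12, 28

[q^7] f(1)=1,f(7)=7 ⇒ 8
q^8  k|8↦f(k): 8:8 4:4 2:2 1:1  a_8=15
n=9: 9·1 3·3 1·9  f→[9+3+1]=13
q^10  k|10↦f(k): 1:1 2:2 5:5 10:10  a_10=18
d|11:{11,1}  Σf=11+1=12
n=12: 1·12 2·6 3·4 4·3 6·2 12·1  f→[1+2+3+4+6+12]=28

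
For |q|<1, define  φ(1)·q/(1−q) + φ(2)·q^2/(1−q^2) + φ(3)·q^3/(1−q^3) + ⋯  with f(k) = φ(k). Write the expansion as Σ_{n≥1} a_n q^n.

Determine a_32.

[q^32] φ(1)=1,φ(2)=1,φ(4)=2,φ(8)=4,φ(16)=8,φ(32)=16 ⇒ 32

a_32 = 32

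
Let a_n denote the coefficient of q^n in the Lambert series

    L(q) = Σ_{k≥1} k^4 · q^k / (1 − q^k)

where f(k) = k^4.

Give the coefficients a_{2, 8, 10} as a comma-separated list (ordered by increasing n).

17, 4369, 10642

n=2: 2·1 1·2  f→[16+1]=17
n=8: 8·1 4·2 2·4 1·8  f→[4096+256+16+1]=4369
[q^10] f(1)=1,f(2)=16,f(5)=625,f(10)=10000 ⇒ 10642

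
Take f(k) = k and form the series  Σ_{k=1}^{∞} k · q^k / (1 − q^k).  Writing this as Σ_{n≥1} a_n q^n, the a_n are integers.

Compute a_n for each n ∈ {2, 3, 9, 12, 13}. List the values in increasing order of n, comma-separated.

[q^2] f(1)=1,f(2)=2 ⇒ 3
q^3  k|3↦f(k): 1:1 3:3  a_3=4
n=9: 1·9 3·3 9·1  f→[1+3+9]=13
d|12:{12,6,4,3,2,1}  Σf=12+6+4+3+2+1=28
d|13:{1,13}  Σf=1+13=14

3, 4, 13, 28, 14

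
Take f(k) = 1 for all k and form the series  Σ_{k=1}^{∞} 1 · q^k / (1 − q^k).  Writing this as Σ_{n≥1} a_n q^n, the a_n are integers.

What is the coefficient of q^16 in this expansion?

d|16:{1,2,4,8,16}  Σf=1+1+1+1+1=5

a_16 = 5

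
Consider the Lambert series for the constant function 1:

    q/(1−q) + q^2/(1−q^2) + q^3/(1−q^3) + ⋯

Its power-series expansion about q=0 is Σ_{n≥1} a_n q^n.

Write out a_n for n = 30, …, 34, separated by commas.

q^30  k|30↦f(k): 30:1 15:1 10:1 6:1 5:1 3:1 2:1 1:1  a_30=8
d|31:{31,1}  Σf=1+1=2
q^32  k|32↦f(k): 1:1 2:1 4:1 8:1 16:1 32:1  a_32=6
d|33:{1,3,11,33}  Σf=1+1+1+1=4
d|34:{1,2,17,34}  Σf=1+1+1+1=4

8, 2, 6, 4, 4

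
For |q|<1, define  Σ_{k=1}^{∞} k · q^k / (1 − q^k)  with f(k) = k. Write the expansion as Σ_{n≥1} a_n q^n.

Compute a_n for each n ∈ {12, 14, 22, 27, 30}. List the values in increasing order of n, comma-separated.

d|12:{1,2,3,4,6,12}  Σf=1+2+3+4+6+12=28
[q^14] f(1)=1,f(2)=2,f(7)=7,f(14)=14 ⇒ 24
d|22:{22,11,2,1}  Σf=22+11+2+1=36
[q^27] f(1)=1,f(3)=3,f(9)=9,f(27)=27 ⇒ 40
n=30: 30·1 15·2 10·3 6·5 5·6 3·10 2·15 1·30  f→[30+15+10+6+5+3+2+1]=72

28, 24, 36, 40, 72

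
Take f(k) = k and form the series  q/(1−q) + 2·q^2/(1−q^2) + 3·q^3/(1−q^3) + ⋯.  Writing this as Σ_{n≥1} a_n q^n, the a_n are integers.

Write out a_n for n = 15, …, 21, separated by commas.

24, 31, 18, 39, 20, 42, 32

d|15:{1,3,5,15}  Σf=1+3+5+15=24
q^16  k|16↦f(k): 1:1 2:2 4:4 8:8 16:16  a_16=31
[q^17] f(17)=17,f(1)=1 ⇒ 18
q^18  k|18↦f(k): 18:18 9:9 6:6 3:3 2:2 1:1  a_18=39
q^19  k|19↦f(k): 19:19 1:1  a_19=20
n=20: 1·20 2·10 4·5 5·4 10·2 20·1  f→[1+2+4+5+10+20]=42
d|21:{1,3,7,21}  Σf=1+3+7+21=32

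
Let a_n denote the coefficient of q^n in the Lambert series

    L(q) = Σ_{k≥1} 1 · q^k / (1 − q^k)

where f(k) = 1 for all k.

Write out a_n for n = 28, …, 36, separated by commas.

6, 2, 8, 2, 6, 4, 4, 4, 9

q^28  k|28↦f(k): 28:1 14:1 7:1 4:1 2:1 1:1  a_28=6
[q^29] f(29)=1,f(1)=1 ⇒ 2
d|30:{30,15,10,6,5,3,2,1}  Σf=1+1+1+1+1+1+1+1=8
[q^31] f(1)=1,f(31)=1 ⇒ 2
[q^32] f(1)=1,f(2)=1,f(4)=1,f(8)=1,f(16)=1,f(32)=1 ⇒ 6
q^33  k|33↦f(k): 33:1 11:1 3:1 1:1  a_33=4
[q^34] f(1)=1,f(2)=1,f(17)=1,f(34)=1 ⇒ 4
q^35  k|35↦f(k): 1:1 5:1 7:1 35:1  a_35=4
n=36: 36·1 18·2 12·3 9·4 6·6 4·9 3·12 2·18 1·36  f→[1+1+1+1+1+1+1+1+1]=9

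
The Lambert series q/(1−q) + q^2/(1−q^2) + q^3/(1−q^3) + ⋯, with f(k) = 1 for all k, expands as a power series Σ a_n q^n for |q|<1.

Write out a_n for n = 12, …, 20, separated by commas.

q^12  k|12↦f(k): 1:1 2:1 3:1 4:1 6:1 12:1  a_12=6
n=13: 1·13 13·1  f→[1+1]=2
[q^14] f(14)=1,f(7)=1,f(2)=1,f(1)=1 ⇒ 4
[q^15] f(1)=1,f(3)=1,f(5)=1,f(15)=1 ⇒ 4
[q^16] f(16)=1,f(8)=1,f(4)=1,f(2)=1,f(1)=1 ⇒ 5
q^17  k|17↦f(k): 1:1 17:1  a_17=2
n=18: 1·18 2·9 3·6 6·3 9·2 18·1  f→[1+1+1+1+1+1]=6
q^19  k|19↦f(k): 1:1 19:1  a_19=2
d|20:{1,2,4,5,10,20}  Σf=1+1+1+1+1+1=6

6, 2, 4, 4, 5, 2, 6, 2, 6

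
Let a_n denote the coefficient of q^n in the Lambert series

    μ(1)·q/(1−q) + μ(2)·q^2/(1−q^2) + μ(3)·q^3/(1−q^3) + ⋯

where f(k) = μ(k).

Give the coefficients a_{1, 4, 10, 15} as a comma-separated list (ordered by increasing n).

1, 0, 0, 0

[q^1] μ(1)=1 ⇒ 1
q^4  k|4↦μ(k): 1:1 2:-1 4:0  a_4=0
n=10: 10·1 5·2 2·5 1·10  μ→[1+(-1)+(-1)+1]=0
[q^15] μ(1)=1,μ(3)=-1,μ(5)=-1,μ(15)=1 ⇒ 0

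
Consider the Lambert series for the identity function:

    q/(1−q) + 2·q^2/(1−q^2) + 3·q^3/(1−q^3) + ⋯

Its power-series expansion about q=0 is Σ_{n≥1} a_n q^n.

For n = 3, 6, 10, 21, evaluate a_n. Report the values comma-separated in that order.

4, 12, 18, 32

d|3:{1,3}  Σf=1+3=4
q^6  k|6↦f(k): 1:1 2:2 3:3 6:6  a_6=12
q^10  k|10↦f(k): 1:1 2:2 5:5 10:10  a_10=18
d|21:{21,7,3,1}  Σf=21+7+3+1=32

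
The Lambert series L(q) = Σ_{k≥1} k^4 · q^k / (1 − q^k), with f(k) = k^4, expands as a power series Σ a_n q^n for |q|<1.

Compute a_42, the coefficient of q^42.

q^42  k|42↦f(k): 1:1 2:16 3:81 6:1296 7:2401 14:38416 21:194481 42:3111696  a_42=3348388

a_42 = 3348388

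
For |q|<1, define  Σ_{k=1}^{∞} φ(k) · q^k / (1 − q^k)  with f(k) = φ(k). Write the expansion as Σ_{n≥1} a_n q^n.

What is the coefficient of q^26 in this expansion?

q^26  k|26↦φ(k): 1:1 2:1 13:12 26:12  a_26=26

a_26 = 26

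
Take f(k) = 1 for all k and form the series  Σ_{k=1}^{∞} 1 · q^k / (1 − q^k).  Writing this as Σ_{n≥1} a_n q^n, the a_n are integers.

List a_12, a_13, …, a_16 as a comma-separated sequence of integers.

6, 2, 4, 4, 5

q^12  k|12↦f(k): 1:1 2:1 3:1 4:1 6:1 12:1  a_12=6
d|13:{13,1}  Σf=1+1=2
d|14:{14,7,2,1}  Σf=1+1+1+1=4
[q^15] f(15)=1,f(5)=1,f(3)=1,f(1)=1 ⇒ 4
[q^16] f(16)=1,f(8)=1,f(4)=1,f(2)=1,f(1)=1 ⇒ 5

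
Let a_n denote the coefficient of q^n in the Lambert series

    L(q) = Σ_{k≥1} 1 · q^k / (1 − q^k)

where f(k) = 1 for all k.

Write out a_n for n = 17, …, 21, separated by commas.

d|17:{1,17}  Σf=1+1=2
n=18: 18·1 9·2 6·3 3·6 2·9 1·18  f→[1+1+1+1+1+1]=6
d|19:{19,1}  Σf=1+1=2
d|20:{1,2,4,5,10,20}  Σf=1+1+1+1+1+1=6
[q^21] f(21)=1,f(7)=1,f(3)=1,f(1)=1 ⇒ 4

2, 6, 2, 6, 4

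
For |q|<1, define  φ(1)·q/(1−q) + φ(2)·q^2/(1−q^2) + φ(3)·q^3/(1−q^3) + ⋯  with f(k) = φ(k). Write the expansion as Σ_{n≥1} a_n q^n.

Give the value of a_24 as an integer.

n=24: 24·1 12·2 8·3 6·4 4·6 3·8 2·12 1·24  φ→[8+4+4+2+2+2+1+1]=24

a_24 = 24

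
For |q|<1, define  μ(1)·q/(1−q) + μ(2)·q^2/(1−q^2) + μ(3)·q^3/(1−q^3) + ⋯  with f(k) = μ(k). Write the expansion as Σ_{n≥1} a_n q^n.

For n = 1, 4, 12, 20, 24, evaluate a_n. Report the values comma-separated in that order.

d|1:{1}  Σμ=1=1
q^4  k|4↦μ(k): 4:0 2:-1 1:1  a_4=0
d|12:{12,6,4,3,2,1}  Σμ=0+1+0+(-1)+(-1)+1=0
d|20:{20,10,5,4,2,1}  Σμ=0+1+(-1)+0+(-1)+1=0
n=24: 1·24 2·12 3·8 4·6 6·4 8·3 12·2 24·1  μ→[1+(-1)+(-1)+0+1+0+0+0]=0

1, 0, 0, 0, 0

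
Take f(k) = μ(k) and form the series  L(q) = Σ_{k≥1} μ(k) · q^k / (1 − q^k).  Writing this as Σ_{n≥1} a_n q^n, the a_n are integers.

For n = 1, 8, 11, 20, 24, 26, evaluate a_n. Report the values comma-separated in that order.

1, 0, 0, 0, 0, 0

d|1:{1}  Σμ=1=1
n=8: 1·8 2·4 4·2 8·1  μ→[1+(-1)+0+0]=0
n=11: 1·11 11·1  μ→[1+(-1)]=0
n=20: 1·20 2·10 4·5 5·4 10·2 20·1  μ→[1+(-1)+0+(-1)+1+0]=0
d|24:{24,12,8,6,4,3,2,1}  Σμ=0+0+0+1+0+(-1)+(-1)+1=0
n=26: 26·1 13·2 2·13 1·26  μ→[1+(-1)+(-1)+1]=0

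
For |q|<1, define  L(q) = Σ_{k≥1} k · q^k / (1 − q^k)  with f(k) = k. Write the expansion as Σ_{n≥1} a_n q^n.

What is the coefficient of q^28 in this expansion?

[q^28] f(1)=1,f(2)=2,f(4)=4,f(7)=7,f(14)=14,f(28)=28 ⇒ 56

a_28 = 56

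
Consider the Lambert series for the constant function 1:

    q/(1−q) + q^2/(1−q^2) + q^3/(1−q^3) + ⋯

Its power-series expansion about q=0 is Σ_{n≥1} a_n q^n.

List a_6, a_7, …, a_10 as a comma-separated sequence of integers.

n=6: 1·6 2·3 3·2 6·1  f→[1+1+1+1]=4
[q^7] f(1)=1,f(7)=1 ⇒ 2
[q^8] f(1)=1,f(2)=1,f(4)=1,f(8)=1 ⇒ 4
q^9  k|9↦f(k): 1:1 3:1 9:1  a_9=3
n=10: 10·1 5·2 2·5 1·10  f→[1+1+1+1]=4

4, 2, 4, 3, 4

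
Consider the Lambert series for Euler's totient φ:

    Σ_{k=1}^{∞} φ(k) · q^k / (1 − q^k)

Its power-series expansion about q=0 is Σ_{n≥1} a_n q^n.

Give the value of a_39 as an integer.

[q^39] φ(39)=24,φ(13)=12,φ(3)=2,φ(1)=1 ⇒ 39

a_39 = 39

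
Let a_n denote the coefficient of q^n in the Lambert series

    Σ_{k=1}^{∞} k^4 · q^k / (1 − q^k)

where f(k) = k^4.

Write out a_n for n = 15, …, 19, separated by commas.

51332, 69905, 83522, 112931, 130322

[q^15] f(1)=1,f(3)=81,f(5)=625,f(15)=50625 ⇒ 51332
n=16: 1·16 2·8 4·4 8·2 16·1  f→[1+16+256+4096+65536]=69905
[q^17] f(17)=83521,f(1)=1 ⇒ 83522
d|18:{18,9,6,3,2,1}  Σf=104976+6561+1296+81+16+1=112931
d|19:{1,19}  Σf=1+130321=130322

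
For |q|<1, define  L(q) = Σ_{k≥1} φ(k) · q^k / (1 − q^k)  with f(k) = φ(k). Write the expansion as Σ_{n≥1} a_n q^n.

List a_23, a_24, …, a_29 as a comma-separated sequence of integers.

[q^23] φ(1)=1,φ(23)=22 ⇒ 23
[q^24] φ(24)=8,φ(12)=4,φ(8)=4,φ(6)=2,φ(4)=2,φ(3)=2,φ(2)=1,φ(1)=1 ⇒ 24
q^25  k|25↦φ(k): 1:1 5:4 25:20  a_25=25
n=26: 1·26 2·13 13·2 26·1  φ→[1+1+12+12]=26
[q^27] φ(27)=18,φ(9)=6,φ(3)=2,φ(1)=1 ⇒ 27
n=28: 1·28 2·14 4·7 7·4 14·2 28·1  φ→[1+1+2+6+6+12]=28
d|29:{29,1}  Σφ=28+1=29

23, 24, 25, 26, 27, 28, 29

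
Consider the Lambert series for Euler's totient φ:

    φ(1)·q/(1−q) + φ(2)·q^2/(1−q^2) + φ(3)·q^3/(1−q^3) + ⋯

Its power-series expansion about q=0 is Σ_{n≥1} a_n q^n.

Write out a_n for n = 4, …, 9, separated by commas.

q^4  k|4↦φ(k): 4:2 2:1 1:1  a_4=4
q^5  k|5↦φ(k): 5:4 1:1  a_5=5
[q^6] φ(1)=1,φ(2)=1,φ(3)=2,φ(6)=2 ⇒ 6
d|7:{1,7}  Σφ=1+6=7
q^8  k|8↦φ(k): 8:4 4:2 2:1 1:1  a_8=8
q^9  k|9↦φ(k): 9:6 3:2 1:1  a_9=9

4, 5, 6, 7, 8, 9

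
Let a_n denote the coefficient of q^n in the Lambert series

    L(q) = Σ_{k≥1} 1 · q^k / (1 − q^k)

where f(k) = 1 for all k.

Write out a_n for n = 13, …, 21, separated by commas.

q^13  k|13↦f(k): 1:1 13:1  a_13=2
d|14:{1,2,7,14}  Σf=1+1+1+1=4
[q^15] f(15)=1,f(5)=1,f(3)=1,f(1)=1 ⇒ 4
d|16:{16,8,4,2,1}  Σf=1+1+1+1+1=5
n=17: 17·1 1·17  f→[1+1]=2
d|18:{18,9,6,3,2,1}  Σf=1+1+1+1+1+1=6
q^19  k|19↦f(k): 19:1 1:1  a_19=2
d|20:{20,10,5,4,2,1}  Σf=1+1+1+1+1+1=6
q^21  k|21↦f(k): 21:1 7:1 3:1 1:1  a_21=4

2, 4, 4, 5, 2, 6, 2, 6, 4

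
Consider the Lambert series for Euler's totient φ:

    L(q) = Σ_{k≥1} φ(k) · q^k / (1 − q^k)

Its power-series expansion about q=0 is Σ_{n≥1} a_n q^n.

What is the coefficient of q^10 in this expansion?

d|10:{10,5,2,1}  Σφ=4+4+1+1=10

a_10 = 10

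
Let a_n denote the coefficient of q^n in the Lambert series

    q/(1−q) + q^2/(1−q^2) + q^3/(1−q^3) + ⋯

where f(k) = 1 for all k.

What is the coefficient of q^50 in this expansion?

n=50: 1·50 2·25 5·10 10·5 25·2 50·1  f→[1+1+1+1+1+1]=6

a_50 = 6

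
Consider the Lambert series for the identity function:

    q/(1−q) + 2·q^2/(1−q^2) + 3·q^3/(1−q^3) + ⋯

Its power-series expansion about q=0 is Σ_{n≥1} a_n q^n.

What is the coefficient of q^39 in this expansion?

n=39: 39·1 13·3 3·13 1·39  f→[39+13+3+1]=56

a_39 = 56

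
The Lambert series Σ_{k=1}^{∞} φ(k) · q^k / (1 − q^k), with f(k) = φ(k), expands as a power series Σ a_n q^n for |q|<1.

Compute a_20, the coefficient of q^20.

q^20  k|20↦φ(k): 1:1 2:1 4:2 5:4 10:4 20:8  a_20=20

a_20 = 20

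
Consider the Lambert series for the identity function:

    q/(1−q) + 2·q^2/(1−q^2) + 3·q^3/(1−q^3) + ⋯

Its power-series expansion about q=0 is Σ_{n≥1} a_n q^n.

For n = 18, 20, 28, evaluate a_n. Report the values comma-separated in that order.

d|18:{18,9,6,3,2,1}  Σf=18+9+6+3+2+1=39
[q^20] f(1)=1,f(2)=2,f(4)=4,f(5)=5,f(10)=10,f(20)=20 ⇒ 42
d|28:{1,2,4,7,14,28}  Σf=1+2+4+7+14+28=56

39, 42, 56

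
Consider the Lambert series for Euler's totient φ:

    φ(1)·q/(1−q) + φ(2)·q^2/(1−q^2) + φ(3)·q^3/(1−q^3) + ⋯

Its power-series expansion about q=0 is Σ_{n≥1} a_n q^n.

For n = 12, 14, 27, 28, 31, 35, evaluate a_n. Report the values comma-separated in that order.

[q^12] φ(1)=1,φ(2)=1,φ(3)=2,φ(4)=2,φ(6)=2,φ(12)=4 ⇒ 12
n=14: 14·1 7·2 2·7 1·14  φ→[6+6+1+1]=14
d|27:{1,3,9,27}  Σφ=1+2+6+18=27
d|28:{28,14,7,4,2,1}  Σφ=12+6+6+2+1+1=28
n=31: 31·1 1·31  φ→[30+1]=31
q^35  k|35↦φ(k): 35:24 7:6 5:4 1:1  a_35=35

12, 14, 27, 28, 31, 35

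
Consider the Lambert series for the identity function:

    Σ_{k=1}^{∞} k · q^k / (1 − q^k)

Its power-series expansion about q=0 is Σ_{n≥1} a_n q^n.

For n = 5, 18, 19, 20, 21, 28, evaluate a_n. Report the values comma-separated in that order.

6, 39, 20, 42, 32, 56

d|5:{1,5}  Σf=1+5=6
d|18:{18,9,6,3,2,1}  Σf=18+9+6+3+2+1=39
n=19: 19·1 1·19  f→[19+1]=20
q^20  k|20↦f(k): 20:20 10:10 5:5 4:4 2:2 1:1  a_20=42
[q^21] f(1)=1,f(3)=3,f(7)=7,f(21)=21 ⇒ 32
[q^28] f(1)=1,f(2)=2,f(4)=4,f(7)=7,f(14)=14,f(28)=28 ⇒ 56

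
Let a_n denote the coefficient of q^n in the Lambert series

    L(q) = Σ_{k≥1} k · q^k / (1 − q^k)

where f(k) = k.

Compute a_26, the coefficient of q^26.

a_26 = 42

n=26: 1·26 2·13 13·2 26·1  f→[1+2+13+26]=42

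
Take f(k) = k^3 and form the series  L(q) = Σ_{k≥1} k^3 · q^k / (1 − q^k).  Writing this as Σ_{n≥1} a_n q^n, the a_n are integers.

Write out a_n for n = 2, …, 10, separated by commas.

n=2: 1·2 2·1  f→[1+8]=9
d|3:{1,3}  Σf=1+27=28
q^4  k|4↦f(k): 1:1 2:8 4:64  a_4=73
d|5:{1,5}  Σf=1+125=126
[q^6] f(6)=216,f(3)=27,f(2)=8,f(1)=1 ⇒ 252
q^7  k|7↦f(k): 7:343 1:1  a_7=344
n=8: 1·8 2·4 4·2 8·1  f→[1+8+64+512]=585
q^9  k|9↦f(k): 1:1 3:27 9:729  a_9=757
d|10:{1,2,5,10}  Σf=1+8+125+1000=1134

9, 28, 73, 126, 252, 344, 585, 757, 1134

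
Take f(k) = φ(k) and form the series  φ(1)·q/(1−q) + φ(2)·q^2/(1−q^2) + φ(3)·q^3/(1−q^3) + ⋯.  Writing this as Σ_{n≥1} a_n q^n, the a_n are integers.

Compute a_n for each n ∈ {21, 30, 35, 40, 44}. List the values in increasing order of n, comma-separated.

[q^21] φ(1)=1,φ(3)=2,φ(7)=6,φ(21)=12 ⇒ 21
q^30  k|30↦φ(k): 1:1 2:1 3:2 5:4 6:2 10:4 15:8 30:8  a_30=30
n=35: 1·35 5·7 7·5 35·1  φ→[1+4+6+24]=35
[q^40] φ(1)=1,φ(2)=1,φ(4)=2,φ(5)=4,φ(8)=4,φ(10)=4,φ(20)=8,φ(40)=16 ⇒ 40
n=44: 1·44 2·22 4·11 11·4 22·2 44·1  φ→[1+1+2+10+10+20]=44

21, 30, 35, 40, 44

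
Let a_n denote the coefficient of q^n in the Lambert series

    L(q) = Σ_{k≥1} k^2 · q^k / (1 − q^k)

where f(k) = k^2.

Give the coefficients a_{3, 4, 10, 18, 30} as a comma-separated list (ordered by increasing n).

10, 21, 130, 455, 1300

n=3: 3·1 1·3  f→[9+1]=10
[q^4] f(1)=1,f(2)=4,f(4)=16 ⇒ 21
[q^10] f(1)=1,f(2)=4,f(5)=25,f(10)=100 ⇒ 130
n=18: 1·18 2·9 3·6 6·3 9·2 18·1  f→[1+4+9+36+81+324]=455
q^30  k|30↦f(k): 1:1 2:4 3:9 5:25 6:36 10:100 15:225 30:900  a_30=1300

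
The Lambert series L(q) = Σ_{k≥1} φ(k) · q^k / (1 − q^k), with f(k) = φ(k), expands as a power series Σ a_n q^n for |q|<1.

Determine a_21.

q^21  k|21↦φ(k): 1:1 3:2 7:6 21:12  a_21=21

a_21 = 21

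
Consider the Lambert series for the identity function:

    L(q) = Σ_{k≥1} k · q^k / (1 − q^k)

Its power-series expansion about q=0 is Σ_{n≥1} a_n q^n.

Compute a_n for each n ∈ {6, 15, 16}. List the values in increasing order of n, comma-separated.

12, 24, 31

d|6:{6,3,2,1}  Σf=6+3+2+1=12
[q^15] f(15)=15,f(5)=5,f(3)=3,f(1)=1 ⇒ 24
q^16  k|16↦f(k): 1:1 2:2 4:4 8:8 16:16  a_16=31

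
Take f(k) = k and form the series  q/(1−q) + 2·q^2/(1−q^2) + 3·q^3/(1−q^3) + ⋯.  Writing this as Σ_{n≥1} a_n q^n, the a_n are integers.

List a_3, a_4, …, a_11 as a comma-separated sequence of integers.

4, 7, 6, 12, 8, 15, 13, 18, 12

q^3  k|3↦f(k): 3:3 1:1  a_3=4
d|4:{4,2,1}  Σf=4+2+1=7
d|5:{1,5}  Σf=1+5=6
n=6: 1·6 2·3 3·2 6·1  f→[1+2+3+6]=12
q^7  k|7↦f(k): 1:1 7:7  a_7=8
d|8:{8,4,2,1}  Σf=8+4+2+1=15
[q^9] f(9)=9,f(3)=3,f(1)=1 ⇒ 13
[q^10] f(10)=10,f(5)=5,f(2)=2,f(1)=1 ⇒ 18
n=11: 1·11 11·1  f→[1+11]=12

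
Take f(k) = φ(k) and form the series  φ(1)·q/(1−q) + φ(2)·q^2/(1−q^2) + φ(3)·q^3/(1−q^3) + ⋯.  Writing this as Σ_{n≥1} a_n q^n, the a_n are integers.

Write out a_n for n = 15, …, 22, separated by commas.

q^15  k|15↦φ(k): 1:1 3:2 5:4 15:8  a_15=15
d|16:{16,8,4,2,1}  Σφ=8+4+2+1+1=16
[q^17] φ(1)=1,φ(17)=16 ⇒ 17
n=18: 1·18 2·9 3·6 6·3 9·2 18·1  φ→[1+1+2+2+6+6]=18
n=19: 19·1 1·19  φ→[18+1]=19
d|20:{1,2,4,5,10,20}  Σφ=1+1+2+4+4+8=20
d|21:{21,7,3,1}  Σφ=12+6+2+1=21
n=22: 22·1 11·2 2·11 1·22  φ→[10+10+1+1]=22

15, 16, 17, 18, 19, 20, 21, 22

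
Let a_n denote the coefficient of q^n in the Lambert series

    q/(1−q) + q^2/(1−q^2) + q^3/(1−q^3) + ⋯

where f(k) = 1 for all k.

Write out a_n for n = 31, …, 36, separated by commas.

2, 6, 4, 4, 4, 9

n=31: 31·1 1·31  f→[1+1]=2
q^32  k|32↦f(k): 32:1 16:1 8:1 4:1 2:1 1:1  a_32=6
d|33:{33,11,3,1}  Σf=1+1+1+1=4
[q^34] f(1)=1,f(2)=1,f(17)=1,f(34)=1 ⇒ 4
q^35  k|35↦f(k): 1:1 5:1 7:1 35:1  a_35=4
[q^36] f(36)=1,f(18)=1,f(12)=1,f(9)=1,f(6)=1,f(4)=1,f(3)=1,f(2)=1,f(1)=1 ⇒ 9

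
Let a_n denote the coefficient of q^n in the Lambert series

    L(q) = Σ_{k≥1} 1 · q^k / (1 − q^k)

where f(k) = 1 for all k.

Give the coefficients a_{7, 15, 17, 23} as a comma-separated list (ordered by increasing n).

2, 4, 2, 2

d|7:{1,7}  Σf=1+1=2
q^15  k|15↦f(k): 1:1 3:1 5:1 15:1  a_15=4
[q^17] f(17)=1,f(1)=1 ⇒ 2
n=23: 1·23 23·1  f→[1+1]=2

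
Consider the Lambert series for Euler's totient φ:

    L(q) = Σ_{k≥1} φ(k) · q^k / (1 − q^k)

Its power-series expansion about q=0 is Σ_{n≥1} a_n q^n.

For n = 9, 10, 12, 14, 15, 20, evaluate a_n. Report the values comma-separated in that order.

d|9:{1,3,9}  Σφ=1+2+6=9
n=10: 10·1 5·2 2·5 1·10  φ→[4+4+1+1]=10
q^12  k|12↦φ(k): 12:4 6:2 4:2 3:2 2:1 1:1  a_12=12
q^14  k|14↦φ(k): 1:1 2:1 7:6 14:6  a_14=14
[q^15] φ(1)=1,φ(3)=2,φ(5)=4,φ(15)=8 ⇒ 15
[q^20] φ(20)=8,φ(10)=4,φ(5)=4,φ(4)=2,φ(2)=1,φ(1)=1 ⇒ 20

9, 10, 12, 14, 15, 20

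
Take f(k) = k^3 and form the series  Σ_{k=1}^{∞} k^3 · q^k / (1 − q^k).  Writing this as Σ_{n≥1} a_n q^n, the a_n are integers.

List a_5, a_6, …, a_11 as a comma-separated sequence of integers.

126, 252, 344, 585, 757, 1134, 1332

q^5  k|5↦f(k): 5:125 1:1  a_5=126
[q^6] f(1)=1,f(2)=8,f(3)=27,f(6)=216 ⇒ 252
d|7:{1,7}  Σf=1+343=344
d|8:{1,2,4,8}  Σf=1+8+64+512=585
[q^9] f(9)=729,f(3)=27,f(1)=1 ⇒ 757
q^10  k|10↦f(k): 1:1 2:8 5:125 10:1000  a_10=1134
[q^11] f(11)=1331,f(1)=1 ⇒ 1332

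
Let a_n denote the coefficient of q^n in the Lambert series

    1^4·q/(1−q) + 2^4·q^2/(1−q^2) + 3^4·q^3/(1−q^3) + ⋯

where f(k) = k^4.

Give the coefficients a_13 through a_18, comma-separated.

28562, 40834, 51332, 69905, 83522, 112931

[q^13] f(13)=28561,f(1)=1 ⇒ 28562
d|14:{14,7,2,1}  Σf=38416+2401+16+1=40834
n=15: 15·1 5·3 3·5 1·15  f→[50625+625+81+1]=51332
d|16:{16,8,4,2,1}  Σf=65536+4096+256+16+1=69905
d|17:{17,1}  Σf=83521+1=83522
q^18  k|18↦f(k): 1:1 2:16 3:81 6:1296 9:6561 18:104976  a_18=112931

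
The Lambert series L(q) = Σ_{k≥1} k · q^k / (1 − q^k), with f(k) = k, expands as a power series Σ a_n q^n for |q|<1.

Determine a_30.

n=30: 30·1 15·2 10·3 6·5 5·6 3·10 2·15 1·30  f→[30+15+10+6+5+3+2+1]=72

a_30 = 72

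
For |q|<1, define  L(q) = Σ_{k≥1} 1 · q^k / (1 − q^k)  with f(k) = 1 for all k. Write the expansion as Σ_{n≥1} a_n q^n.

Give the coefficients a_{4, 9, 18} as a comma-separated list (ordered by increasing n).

d|4:{1,2,4}  Σf=1+1+1=3
n=9: 9·1 3·3 1·9  f→[1+1+1]=3
d|18:{18,9,6,3,2,1}  Σf=1+1+1+1+1+1=6

3, 3, 6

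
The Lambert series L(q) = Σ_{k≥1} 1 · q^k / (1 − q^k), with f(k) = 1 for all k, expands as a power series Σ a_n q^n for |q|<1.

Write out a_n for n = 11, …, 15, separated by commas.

2, 6, 2, 4, 4

q^11  k|11↦f(k): 1:1 11:1  a_11=2
n=12: 12·1 6·2 4·3 3·4 2·6 1·12  f→[1+1+1+1+1+1]=6
q^13  k|13↦f(k): 1:1 13:1  a_13=2
q^14  k|14↦f(k): 14:1 7:1 2:1 1:1  a_14=4
n=15: 15·1 5·3 3·5 1·15  f→[1+1+1+1]=4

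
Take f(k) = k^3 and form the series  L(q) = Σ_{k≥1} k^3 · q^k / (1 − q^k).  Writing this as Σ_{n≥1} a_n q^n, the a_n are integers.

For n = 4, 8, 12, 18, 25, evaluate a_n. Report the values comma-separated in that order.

73, 585, 2044, 6813, 15751

[q^4] f(1)=1,f(2)=8,f(4)=64 ⇒ 73
d|8:{8,4,2,1}  Σf=512+64+8+1=585
n=12: 1·12 2·6 3·4 4·3 6·2 12·1  f→[1+8+27+64+216+1728]=2044
[q^18] f(18)=5832,f(9)=729,f(6)=216,f(3)=27,f(2)=8,f(1)=1 ⇒ 6813
q^25  k|25↦f(k): 25:15625 5:125 1:1  a_25=15751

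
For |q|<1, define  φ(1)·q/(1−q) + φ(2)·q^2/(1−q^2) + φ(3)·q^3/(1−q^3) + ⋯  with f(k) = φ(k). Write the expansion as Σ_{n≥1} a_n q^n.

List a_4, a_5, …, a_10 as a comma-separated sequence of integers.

d|4:{4,2,1}  Σφ=2+1+1=4
[q^5] φ(1)=1,φ(5)=4 ⇒ 5
n=6: 1·6 2·3 3·2 6·1  φ→[1+1+2+2]=6
d|7:{7,1}  Σφ=6+1=7
n=8: 1·8 2·4 4·2 8·1  φ→[1+1+2+4]=8
[q^9] φ(9)=6,φ(3)=2,φ(1)=1 ⇒ 9
q^10  k|10↦φ(k): 1:1 2:1 5:4 10:4  a_10=10

4, 5, 6, 7, 8, 9, 10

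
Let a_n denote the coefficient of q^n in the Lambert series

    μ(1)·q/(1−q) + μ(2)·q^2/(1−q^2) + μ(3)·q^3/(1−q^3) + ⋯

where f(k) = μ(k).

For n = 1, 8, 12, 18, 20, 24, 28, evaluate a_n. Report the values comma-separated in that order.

d|1:{1}  Σμ=1=1
[q^8] μ(1)=1,μ(2)=-1,μ(4)=0,μ(8)=0 ⇒ 0
[q^12] μ(12)=0,μ(6)=1,μ(4)=0,μ(3)=-1,μ(2)=-1,μ(1)=1 ⇒ 0
n=18: 1·18 2·9 3·6 6·3 9·2 18·1  μ→[1+(-1)+(-1)+1+0+0]=0
n=20: 20·1 10·2 5·4 4·5 2·10 1·20  μ→[0+1+(-1)+0+(-1)+1]=0
d|24:{1,2,3,4,6,8,12,24}  Σμ=1+(-1)+(-1)+0+1+0+0+0=0
n=28: 28·1 14·2 7·4 4·7 2·14 1·28  μ→[0+1+(-1)+0+(-1)+1]=0

1, 0, 0, 0, 0, 0, 0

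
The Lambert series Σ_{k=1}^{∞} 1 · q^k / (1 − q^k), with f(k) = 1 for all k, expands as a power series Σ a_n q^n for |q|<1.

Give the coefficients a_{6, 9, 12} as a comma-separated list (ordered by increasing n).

q^6  k|6↦f(k): 1:1 2:1 3:1 6:1  a_6=4
[q^9] f(1)=1,f(3)=1,f(9)=1 ⇒ 3
q^12  k|12↦f(k): 1:1 2:1 3:1 4:1 6:1 12:1  a_12=6

4, 3, 6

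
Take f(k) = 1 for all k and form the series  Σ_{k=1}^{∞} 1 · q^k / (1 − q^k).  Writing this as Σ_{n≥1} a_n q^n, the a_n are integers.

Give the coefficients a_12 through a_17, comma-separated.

n=12: 12·1 6·2 4·3 3·4 2·6 1·12  f→[1+1+1+1+1+1]=6
n=13: 1·13 13·1  f→[1+1]=2
n=14: 1·14 2·7 7·2 14·1  f→[1+1+1+1]=4
[q^15] f(1)=1,f(3)=1,f(5)=1,f(15)=1 ⇒ 4
n=16: 16·1 8·2 4·4 2·8 1·16  f→[1+1+1+1+1]=5
d|17:{17,1}  Σf=1+1=2

6, 2, 4, 4, 5, 2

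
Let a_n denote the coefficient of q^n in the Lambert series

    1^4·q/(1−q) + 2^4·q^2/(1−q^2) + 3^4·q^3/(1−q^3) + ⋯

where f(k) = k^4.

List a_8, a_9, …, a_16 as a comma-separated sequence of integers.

4369, 6643, 10642, 14642, 22386, 28562, 40834, 51332, 69905

q^8  k|8↦f(k): 8:4096 4:256 2:16 1:1  a_8=4369
[q^9] f(9)=6561,f(3)=81,f(1)=1 ⇒ 6643
q^10  k|10↦f(k): 10:10000 5:625 2:16 1:1  a_10=10642
q^11  k|11↦f(k): 11:14641 1:1  a_11=14642
d|12:{12,6,4,3,2,1}  Σf=20736+1296+256+81+16+1=22386
n=13: 13·1 1·13  f→[28561+1]=28562
n=14: 14·1 7·2 2·7 1·14  f→[38416+2401+16+1]=40834
n=15: 1·15 3·5 5·3 15·1  f→[1+81+625+50625]=51332
[q^16] f(16)=65536,f(8)=4096,f(4)=256,f(2)=16,f(1)=1 ⇒ 69905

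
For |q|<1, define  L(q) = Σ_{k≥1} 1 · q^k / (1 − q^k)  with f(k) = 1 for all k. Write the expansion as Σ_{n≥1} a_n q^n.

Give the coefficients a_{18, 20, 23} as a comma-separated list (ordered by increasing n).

q^18  k|18↦f(k): 18:1 9:1 6:1 3:1 2:1 1:1  a_18=6
d|20:{20,10,5,4,2,1}  Σf=1+1+1+1+1+1=6
d|23:{23,1}  Σf=1+1=2

6, 6, 2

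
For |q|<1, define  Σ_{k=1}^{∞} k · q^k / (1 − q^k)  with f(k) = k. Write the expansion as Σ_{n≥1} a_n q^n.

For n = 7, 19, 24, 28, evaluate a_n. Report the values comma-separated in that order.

8, 20, 60, 56

d|7:{1,7}  Σf=1+7=8
[q^19] f(19)=19,f(1)=1 ⇒ 20
[q^24] f(1)=1,f(2)=2,f(3)=3,f(4)=4,f(6)=6,f(8)=8,f(12)=12,f(24)=24 ⇒ 60
[q^28] f(1)=1,f(2)=2,f(4)=4,f(7)=7,f(14)=14,f(28)=28 ⇒ 56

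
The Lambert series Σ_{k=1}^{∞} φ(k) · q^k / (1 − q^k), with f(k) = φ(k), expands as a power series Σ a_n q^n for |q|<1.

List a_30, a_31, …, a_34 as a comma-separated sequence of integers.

n=30: 30·1 15·2 10·3 6·5 5·6 3·10 2·15 1·30  φ→[8+8+4+2+4+2+1+1]=30
n=31: 1·31 31·1  φ→[1+30]=31
d|32:{1,2,4,8,16,32}  Σφ=1+1+2+4+8+16=32
[q^33] φ(33)=20,φ(11)=10,φ(3)=2,φ(1)=1 ⇒ 33
d|34:{1,2,17,34}  Σφ=1+1+16+16=34

30, 31, 32, 33, 34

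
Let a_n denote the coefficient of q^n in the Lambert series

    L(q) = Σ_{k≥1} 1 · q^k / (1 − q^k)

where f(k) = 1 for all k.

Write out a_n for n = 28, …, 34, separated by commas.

6, 2, 8, 2, 6, 4, 4

d|28:{28,14,7,4,2,1}  Σf=1+1+1+1+1+1=6
[q^29] f(29)=1,f(1)=1 ⇒ 2
d|30:{1,2,3,5,6,10,15,30}  Σf=1+1+1+1+1+1+1+1=8
d|31:{31,1}  Σf=1+1=2
n=32: 1·32 2·16 4·8 8·4 16·2 32·1  f→[1+1+1+1+1+1]=6
d|33:{33,11,3,1}  Σf=1+1+1+1=4
q^34  k|34↦f(k): 34:1 17:1 2:1 1:1  a_34=4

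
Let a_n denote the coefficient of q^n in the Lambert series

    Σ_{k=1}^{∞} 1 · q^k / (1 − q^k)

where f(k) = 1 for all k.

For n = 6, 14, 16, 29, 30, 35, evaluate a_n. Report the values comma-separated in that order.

4, 4, 5, 2, 8, 4

d|6:{1,2,3,6}  Σf=1+1+1+1=4
[q^14] f(1)=1,f(2)=1,f(7)=1,f(14)=1 ⇒ 4
q^16  k|16↦f(k): 16:1 8:1 4:1 2:1 1:1  a_16=5
d|29:{1,29}  Σf=1+1=2
n=30: 1·30 2·15 3·10 5·6 6·5 10·3 15·2 30·1  f→[1+1+1+1+1+1+1+1]=8
q^35  k|35↦f(k): 1:1 5:1 7:1 35:1  a_35=4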